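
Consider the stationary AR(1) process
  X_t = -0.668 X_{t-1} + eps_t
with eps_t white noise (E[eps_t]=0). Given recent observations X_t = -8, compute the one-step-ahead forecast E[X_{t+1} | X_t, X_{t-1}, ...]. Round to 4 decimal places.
E[X_{t+1} \mid \mathcal F_t] = 5.3440

For an AR(p) model X_t = c + sum_i phi_i X_{t-i} + eps_t, the
one-step-ahead conditional mean is
  E[X_{t+1} | X_t, ...] = c + sum_i phi_i X_{t+1-i}.
Substitute known values:
  E[X_{t+1} | ...] = (-0.668) * (-8)
                   = 5.3440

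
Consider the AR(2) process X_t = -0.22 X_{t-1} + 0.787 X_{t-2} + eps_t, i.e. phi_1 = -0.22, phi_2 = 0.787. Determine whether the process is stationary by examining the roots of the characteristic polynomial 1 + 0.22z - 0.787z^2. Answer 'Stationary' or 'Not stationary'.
\text{Not stationary}

The AR(p) characteristic polynomial is P(z) = 1 + 0.22z - 0.787z^2.
Stationarity requires all roots to lie outside the unit circle, i.e. |z| > 1 for every root.
Set 1 + (0.22) z + (-0.787) z^2 = 0, i.e. a z^2 + b z + c = 0 with a = -0.787, b = 0.22, c = 1.
Discriminant D = b^2 - 4ac = (0.22)^2 - 4*(-0.787)*1 = 0.0484 - (-3.148) = 3.1964.
D >= 0, so the roots are real: z = (-b +/- sqrt(D)) / (2a) = (-0.22 +/- 1.787848) / (-1.574).
  z_1 = (-0.22 + 1.787848) / (-1.574) = -0.9961,   |z_1| = 0.9961.
  z_2 = (-0.22 - 1.787848) / (-1.574) = 1.2756,   |z_2| = 1.2756.
Moduli of all roots: 0.9961, 1.2756.
All moduli strictly greater than 1? No.
Verdict: Not stationary.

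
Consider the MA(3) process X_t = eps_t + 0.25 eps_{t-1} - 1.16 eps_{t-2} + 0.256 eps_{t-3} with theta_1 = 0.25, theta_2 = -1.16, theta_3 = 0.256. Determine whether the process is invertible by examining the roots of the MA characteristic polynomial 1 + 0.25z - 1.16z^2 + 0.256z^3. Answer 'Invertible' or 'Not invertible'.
\text{Not invertible}

The MA(q) characteristic polynomial is P(z) = 1 + 0.25z - 1.16z^2 + 0.256z^3.
Invertibility requires all roots to lie outside the unit circle, i.e. |z| > 1 for every root.
Degree 3: look for a simple real root z0 first, then factor out (1 - z/z0) and solve the remaining quadratic.
Testing z0 = 1.25: P(1.25) = 1 + (0.25)(1.25) + (-1.16)(1.25)^2 + (0.256)(1.25)^3
  = 1 + (0.3125) + (-1.8125) + (0.5) = 0.  So z_0 = 1.25 is a root, |z_0| = 1.25.
Divide out the factor (1 - 0.8 z) = (1 - z/z0) (since 1/z0 = 0.8):
  P(z) = (1 - 0.8 z)(1 + (1.05) z + (-0.32) z^2)
  [check: z-coef 1.05 - (0.8) = 0.25; z^2-coef -0.32 - (0.8)(1.05) = -1.16; z^3-coef -(0.8)(-0.32) = 0.256.]
Remaining roots from the quadratic factor 1 + (1.05) z + (-0.32) z^2:
  Set 1 + (1.05) z + (-0.32) z^2 = 0, i.e. a z^2 + b z + c = 0 with a = -0.32, b = 1.05, c = 1.
  Discriminant D = b^2 - 4ac = (1.05)^2 - 4*(-0.32)*1 = 1.1025 - (-1.28) = 2.3825.
  D >= 0, so the roots are real: z = (-b +/- sqrt(D)) / (2a) = (-1.05 +/- 1.543535) / (-0.64).
    z_1 = (-1.05 + 1.543535) / (-0.64) = -0.7711,   |z_1| = 0.7711.
    z_2 = (-1.05 - 1.543535) / (-0.64) = 4.0524,   |z_2| = 4.0524.
Moduli of all roots: 1.2500, 0.7711, 4.0524.
All moduli strictly greater than 1? No.
Verdict: Not invertible.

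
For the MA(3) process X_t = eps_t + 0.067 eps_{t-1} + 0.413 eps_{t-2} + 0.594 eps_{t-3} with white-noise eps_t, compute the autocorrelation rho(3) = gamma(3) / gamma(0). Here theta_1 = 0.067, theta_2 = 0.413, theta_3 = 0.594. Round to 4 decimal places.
\rho(3) = 0.3888

For an MA(q) process with theta_0 = 1, the autocovariance is
  gamma(k) = sigma^2 * sum_{i=0..q-k} theta_i * theta_{i+k},
and rho(k) = gamma(k) / gamma(0). Sigma^2 cancels.
  numerator   = (1)*(0.594) = 0.594.
  denominator = (1)^2 + (0.067)^2 + (0.413)^2 + (0.594)^2 = 1.527894.
  rho(3) = 0.594 / 1.527894 = 0.3888.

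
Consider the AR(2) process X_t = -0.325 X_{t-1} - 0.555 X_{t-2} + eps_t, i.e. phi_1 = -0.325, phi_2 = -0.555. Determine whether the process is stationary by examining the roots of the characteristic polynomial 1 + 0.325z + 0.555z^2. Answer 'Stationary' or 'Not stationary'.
\text{Stationary}

The AR(p) characteristic polynomial is P(z) = 1 + 0.325z + 0.555z^2.
Stationarity requires all roots to lie outside the unit circle, i.e. |z| > 1 for every root.
Set 1 + (0.325) z + (0.555) z^2 = 0, i.e. a z^2 + b z + c = 0 with a = 0.555, b = 0.325, c = 1.
Discriminant D = b^2 - 4ac = (0.325)^2 - 4*(0.555)*1 = 0.105625 - (2.22) = -2.114375.
D < 0, so the roots are the complex-conjugate pair z = (-b +/- i sqrt(-D)) / (2a) = -0.2928 +/- 1.31i.
For a conjugate pair |z|^2 = z * conj(z) = (product of roots) = c/a = 1/(0.555) = 1.801802, so |z| = sqrt(1.801802) = 1.3423 for both roots.
Moduli of all roots: 1.3423, 1.3423.
All moduli strictly greater than 1? Yes.
Verdict: Stationary.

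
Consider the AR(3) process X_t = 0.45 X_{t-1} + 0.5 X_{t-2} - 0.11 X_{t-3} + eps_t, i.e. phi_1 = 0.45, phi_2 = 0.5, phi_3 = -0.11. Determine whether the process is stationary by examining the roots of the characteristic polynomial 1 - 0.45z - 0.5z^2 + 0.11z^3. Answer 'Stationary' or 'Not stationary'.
\text{Stationary}

The AR(p) characteristic polynomial is P(z) = 1 - 0.45z - 0.5z^2 + 0.11z^3.
Stationarity requires all roots to lie outside the unit circle, i.e. |z| > 1 for every root.
Degree 3: look for a simple real root z0 first, then factor out (1 - z/z0) and solve the remaining quadratic.
Testing z0 = 5: P(5) = 1 + (-0.45)(5) + (-0.5)(5)^2 + (0.11)(5)^3
  = 1 + (-2.25) + (-12.5) + (13.75) = 0.  So z_0 = 5 is a root, |z_0| = 5.
Divide out the factor (1 - 0.2 z) = (1 - z/z0) (since 1/z0 = 0.2):
  P(z) = (1 - 0.2 z)(1 + (-0.25) z + (-0.55) z^2)
  [check: z-coef -0.25 - (0.2) = -0.45; z^2-coef -0.55 - (0.2)(-0.25) = -0.5; z^3-coef -(0.2)(-0.55) = 0.11.]
Remaining roots from the quadratic factor 1 + (-0.25) z + (-0.55) z^2:
  Set 1 + (-0.25) z + (-0.55) z^2 = 0, i.e. a z^2 + b z + c = 0 with a = -0.55, b = -0.25, c = 1.
  Discriminant D = b^2 - 4ac = (-0.25)^2 - 4*(-0.55)*1 = 0.0625 - (-2.2) = 2.2625.
  D >= 0, so the roots are real: z = (-b +/- sqrt(D)) / (2a) = (0.25 +/- 1.504161) / (-1.1).
    z_1 = (0.25 + 1.504161) / (-1.1) = -1.5947,   |z_1| = 1.5947.
    z_2 = (0.25 - 1.504161) / (-1.1) = 1.1401,   |z_2| = 1.1401.
Moduli of all roots: 5.0000, 1.5947, 1.1401.
All moduli strictly greater than 1? Yes.
Verdict: Stationary.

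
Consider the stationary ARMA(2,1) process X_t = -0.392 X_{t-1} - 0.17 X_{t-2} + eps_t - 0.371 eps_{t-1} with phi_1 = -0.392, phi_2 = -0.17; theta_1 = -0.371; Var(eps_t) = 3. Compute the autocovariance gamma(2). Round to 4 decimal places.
\gamma(2) = 0.1864

Multiply the model equation by X_{t-k} and take expectations. With theta_0 = psi_0 = 1 and psi_j the MA(infinity) weights, this gives
  gamma(k) - sum_i phi_i gamma(k-i) = c_k,
  c_k = sigma^2 * sum_{j=k..q} theta_j psi_{j-k}   (c_k = 0 for k > q),
using gamma(-m) = gamma(m).
psi-weights needed (psi_j = theta_j + sum_i phi_i psi_{j-i}):
  psi_1 = theta_1 + phi_1 = -0.371 + (-0.392) = -0.763
Right-hand sides:
  c_0 = sigma^2 (1 + theta_1 psi_1) = 3 * (1 + (-0.371)(-0.763)) = 3 * 1.283073 = 3.849219
  c_1 = sigma^2 theta_1 = 3 * (-0.371) = -1.113
  c_2 = 0
Equations for k = 0, 1, 2 (AR order 2, c_2 = 0):
  (E0) gamma(0) = phi_1 gamma(1) + phi_2 gamma(2) + c_0
  (E1) gamma(1) = phi_1 gamma(0) + phi_2 gamma(1) + c_1
  (E2) gamma(2) = phi_1 gamma(1) + phi_2 gamma(0)
From (E1): gamma(1) = A gamma(0) + B with
  A = phi_1 / (1 - phi_2) = -0.392 / 1.17 = -0.335043,   B = c_1 / (1 - phi_2) = -1.113 / 1.17 = -0.951282.
Insert (E2) into (E0): gamma(0) (1 - phi_2^2) = phi_1 (1 + phi_2) gamma(1) + c_0.
  phi_1 (1 + phi_2) = (-0.392)(0.83) = -0.32536,   1 - phi_2^2 = 0.9711.
Replace gamma(1) by A gamma(0) + B and collect gamma(0):
  gamma(0) [0.9711 - (-0.32536)(-0.335043)] = (-0.32536)(-0.951282) + 3.849219
  gamma(0) * 0.86209 = 4.158728
  gamma(0) = 4.158728 / 0.86209 = 4.824004.
  gamma(1) = A gamma(0) + B = (-0.335043)(4.824004) + (-0.951282) = -2.56753.
  gamma(2) = phi_1 gamma(1) + phi_2 gamma(0) = (-0.392)(-2.56753) + (-0.17)(4.824004) = 0.186391.
Therefore gamma(2) = 0.1864 (to 4 decimal places).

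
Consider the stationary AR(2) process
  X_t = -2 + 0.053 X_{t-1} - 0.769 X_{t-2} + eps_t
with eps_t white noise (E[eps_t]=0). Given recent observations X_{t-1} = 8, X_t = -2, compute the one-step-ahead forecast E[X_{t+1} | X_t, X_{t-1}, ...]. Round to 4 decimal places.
E[X_{t+1} \mid \mathcal F_t] = -8.2580

For an AR(p) model X_t = c + sum_i phi_i X_{t-i} + eps_t, the
one-step-ahead conditional mean is
  E[X_{t+1} | X_t, ...] = c + sum_i phi_i X_{t+1-i}.
Substitute known values:
  E[X_{t+1} | ...] = -2 + (0.053) * (-2) + (-0.769) * (8)
                   = -8.2580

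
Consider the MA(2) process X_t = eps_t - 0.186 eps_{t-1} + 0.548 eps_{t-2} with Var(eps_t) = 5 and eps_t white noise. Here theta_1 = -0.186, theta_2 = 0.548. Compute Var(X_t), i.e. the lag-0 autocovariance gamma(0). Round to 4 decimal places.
\gamma(0) = 6.6745

For an MA(q) process X_t = eps_t + sum_i theta_i eps_{t-i} with
Var(eps_t) = sigma^2, the variance is
  gamma(0) = sigma^2 * (1 + sum_i theta_i^2).
  sum_i theta_i^2 = (-0.186)^2 + (0.548)^2 = 0.034596 + 0.300304 = 0.3349.
  gamma(0) = 5 * (1 + 0.3349) = 5 * 1.3349 = 6.6745.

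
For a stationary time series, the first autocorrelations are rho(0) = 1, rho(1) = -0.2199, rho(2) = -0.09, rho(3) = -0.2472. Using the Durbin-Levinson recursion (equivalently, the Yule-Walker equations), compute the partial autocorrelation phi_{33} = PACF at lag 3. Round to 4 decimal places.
\phi_{33} = -0.3240

The PACF at lag k is phi_{kk}, the last component of the solution
to the Yule-Walker system G_k phi = r_k where
  (G_k)_{ij} = rho(|i - j|), (r_k)_i = rho(i), i,j = 1..k.
Equivalently, Durbin-Levinson gives phi_{kk} iteratively:
  phi_{11} = rho(1)
  phi_{kk} = [rho(k) - sum_{j=1..k-1} phi_{k-1,j} rho(k-j)]
            / [1 - sum_{j=1..k-1} phi_{k-1,j} rho(j)],
  phi_{k,j} = phi_{k-1,j} - phi_{kk} phi_{k-1,k-j},  j = 1..k-1.
Step k = 1:
  phi_11 = rho(1) = -0.2199.
Step k = 2:
  phi_22 = [rho(2) - phi_11 rho(1)] / [1 - phi_11 rho(1)] = [-0.09 - (-0.2199)(-0.2199)] / [1 - (-0.2199)(-0.2199)]
         = -0.13835601 / 0.95164399 = -0.145386.
  Update: phi_21 = phi_11 - phi_22 phi_11 = -0.2199 - (-0.145386)(-0.2199) = -0.25187.
Step k = 3:
  phi_33 = [rho(3) - phi_21 rho(2) - phi_22 rho(1)] / [1 - phi_21 rho(1) - phi_22 rho(2)]
    numerator   = -0.2472 - (-0.25187)(-0.09) - (-0.145386)(-0.2199) = -0.30183879
    denominator = 1 - (-0.25187)(-0.2199) - (-0.145386)(-0.09) = 0.93152892
  phi_33 = -0.30183879 / 0.93152892 = -0.324.
Therefore phi_{33} = -0.3240.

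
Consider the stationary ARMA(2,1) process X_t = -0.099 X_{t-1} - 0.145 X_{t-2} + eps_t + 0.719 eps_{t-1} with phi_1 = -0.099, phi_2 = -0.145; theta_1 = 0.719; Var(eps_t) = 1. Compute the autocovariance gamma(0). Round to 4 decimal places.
\gamma(0) = 1.4333

Multiply the model equation by X_{t-k} and take expectations. With theta_0 = psi_0 = 1 and psi_j the MA(infinity) weights, this gives
  gamma(k) - sum_i phi_i gamma(k-i) = c_k,
  c_k = sigma^2 * sum_{j=k..q} theta_j psi_{j-k}   (c_k = 0 for k > q),
using gamma(-m) = gamma(m).
psi-weights needed (psi_j = theta_j + sum_i phi_i psi_{j-i}):
  psi_1 = theta_1 + phi_1 = 0.719 + (-0.099) = 0.62
Right-hand sides:
  c_0 = sigma^2 (1 + theta_1 psi_1) = 1 * (1 + (0.719)(0.62)) = 1 * 1.44578 = 1.44578
  c_1 = sigma^2 theta_1 = 1 * (0.719) = 0.719
  c_2 = 0
Equations for k = 0, 1, 2 (AR order 2, c_2 = 0):
  (E0) gamma(0) = phi_1 gamma(1) + phi_2 gamma(2) + c_0
  (E1) gamma(1) = phi_1 gamma(0) + phi_2 gamma(1) + c_1
  (E2) gamma(2) = phi_1 gamma(1) + phi_2 gamma(0)
From (E1): gamma(1) = A gamma(0) + B with
  A = phi_1 / (1 - phi_2) = -0.099 / 1.145 = -0.086463,   B = c_1 / (1 - phi_2) = 0.719 / 1.145 = 0.627948.
Insert (E2) into (E0): gamma(0) (1 - phi_2^2) = phi_1 (1 + phi_2) gamma(1) + c_0.
  phi_1 (1 + phi_2) = (-0.099)(0.855) = -0.084645,   1 - phi_2^2 = 0.978975.
Replace gamma(1) by A gamma(0) + B and collect gamma(0):
  gamma(0) [0.978975 - (-0.084645)(-0.086463)] = (-0.084645)(0.627948) + 1.44578
  gamma(0) * 0.971656 = 1.392627
  gamma(0) = 1.392627 / 0.971656 = 1.433251.
Therefore gamma(0) = 1.4333 (to 4 decimal places).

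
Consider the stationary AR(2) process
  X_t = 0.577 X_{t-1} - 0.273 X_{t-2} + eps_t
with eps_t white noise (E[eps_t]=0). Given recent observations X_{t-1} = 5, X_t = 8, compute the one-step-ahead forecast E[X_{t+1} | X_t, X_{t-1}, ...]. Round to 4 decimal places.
E[X_{t+1} \mid \mathcal F_t] = 3.2510

For an AR(p) model X_t = c + sum_i phi_i X_{t-i} + eps_t, the
one-step-ahead conditional mean is
  E[X_{t+1} | X_t, ...] = c + sum_i phi_i X_{t+1-i}.
Substitute known values:
  E[X_{t+1} | ...] = (0.577) * (8) + (-0.273) * (5)
                   = 3.2510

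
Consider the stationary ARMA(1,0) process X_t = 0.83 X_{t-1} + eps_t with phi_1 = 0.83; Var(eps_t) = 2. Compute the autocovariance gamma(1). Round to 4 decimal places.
\gamma(1) = 5.3359

Multiply the model equation by X_{t-k} and take expectations. With theta_0 = psi_0 = 1 and psi_j the MA(infinity) weights, this gives
  gamma(k) - sum_i phi_i gamma(k-i) = c_k,
  c_k = sigma^2 * sum_{j=k..q} theta_j psi_{j-k}   (c_k = 0 for k > q),
using gamma(-m) = gamma(m).
Pure AR (q = 0): c_0 = sigma^2 = 2, c_k = 0 for k >= 1.
Equations for k = 0 and k = 1 (AR order 1):
  gamma(0) = phi_1 gamma(1) + c_0
  gamma(1) = phi_1 gamma(0) + c_1
Substituting the second into the first: gamma(0) (1 - phi_1^2) = c_0 + phi_1 c_1, so
  gamma(0) = c_0 / (1 - phi_1^2) = 2 / (1 - (0.83)^2) = 2 / 0.3111 = 6.428801.
  gamma(1) = phi_1 gamma(0) = (0.83)(6.428801) = 5.335905.
Therefore gamma(1) = 5.3359 (to 4 decimal places).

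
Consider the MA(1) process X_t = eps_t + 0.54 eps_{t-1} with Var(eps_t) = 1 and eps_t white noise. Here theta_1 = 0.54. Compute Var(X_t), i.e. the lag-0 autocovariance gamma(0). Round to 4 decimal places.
\gamma(0) = 1.2916

For an MA(q) process X_t = eps_t + sum_i theta_i eps_{t-i} with
Var(eps_t) = sigma^2, the variance is
  gamma(0) = sigma^2 * (1 + sum_i theta_i^2).
  sum_i theta_i^2 = (0.54)^2 = 0.2916.
  gamma(0) = 1 * (1 + 0.2916) = 1 * 1.2916 = 1.2916.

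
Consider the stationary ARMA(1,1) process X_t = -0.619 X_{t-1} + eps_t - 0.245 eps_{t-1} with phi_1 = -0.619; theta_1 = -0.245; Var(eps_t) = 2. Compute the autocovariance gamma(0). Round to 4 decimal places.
\gamma(0) = 4.4204

Multiply the model equation by X_{t-k} and take expectations. With theta_0 = psi_0 = 1 and psi_j the MA(infinity) weights, this gives
  gamma(k) - sum_i phi_i gamma(k-i) = c_k,
  c_k = sigma^2 * sum_{j=k..q} theta_j psi_{j-k}   (c_k = 0 for k > q),
using gamma(-m) = gamma(m).
psi-weights needed (psi_j = theta_j + sum_i phi_i psi_{j-i}):
  psi_1 = theta_1 + phi_1 = -0.245 + (-0.619) = -0.864
Right-hand sides:
  c_0 = sigma^2 (1 + theta_1 psi_1) = 2 * (1 + (-0.245)(-0.864)) = 2 * 1.21168 = 2.42336
  c_1 = sigma^2 theta_1 = 2 * (-0.245) = -0.49
  c_2 = 0
Equations for k = 0 and k = 1 (AR order 1):
  gamma(0) = phi_1 gamma(1) + c_0
  gamma(1) = phi_1 gamma(0) + c_1
Substituting the second into the first: gamma(0) (1 - phi_1^2) = c_0 + phi_1 c_1, so
  gamma(0) = (c_0 + phi_1 c_1) / (1 - phi_1^2) = (2.42336 + (-0.619)(-0.49)) / (1 - (-0.619)^2) = 2.72667 / 0.616839 = 4.420392.
Therefore gamma(0) = 4.4204 (to 4 decimal places).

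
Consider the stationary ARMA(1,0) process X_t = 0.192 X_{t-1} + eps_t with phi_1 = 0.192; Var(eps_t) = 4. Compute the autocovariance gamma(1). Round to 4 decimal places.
\gamma(1) = 0.7974

Multiply the model equation by X_{t-k} and take expectations. With theta_0 = psi_0 = 1 and psi_j the MA(infinity) weights, this gives
  gamma(k) - sum_i phi_i gamma(k-i) = c_k,
  c_k = sigma^2 * sum_{j=k..q} theta_j psi_{j-k}   (c_k = 0 for k > q),
using gamma(-m) = gamma(m).
Pure AR (q = 0): c_0 = sigma^2 = 4, c_k = 0 for k >= 1.
Equations for k = 0 and k = 1 (AR order 1):
  gamma(0) = phi_1 gamma(1) + c_0
  gamma(1) = phi_1 gamma(0) + c_1
Substituting the second into the first: gamma(0) (1 - phi_1^2) = c_0 + phi_1 c_1, so
  gamma(0) = c_0 / (1 - phi_1^2) = 4 / (1 - (0.192)^2) = 4 / 0.963136 = 4.1531.
  gamma(1) = phi_1 gamma(0) = (0.192)(4.1531) = 0.797395.
Therefore gamma(1) = 0.7974 (to 4 decimal places).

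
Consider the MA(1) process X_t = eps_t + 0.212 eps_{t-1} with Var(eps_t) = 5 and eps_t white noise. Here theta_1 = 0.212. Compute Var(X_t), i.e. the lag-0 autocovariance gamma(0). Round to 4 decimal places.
\gamma(0) = 5.2247

For an MA(q) process X_t = eps_t + sum_i theta_i eps_{t-i} with
Var(eps_t) = sigma^2, the variance is
  gamma(0) = sigma^2 * (1 + sum_i theta_i^2).
  sum_i theta_i^2 = (0.212)^2 = 0.044944.
  gamma(0) = 5 * (1 + 0.044944) = 5 * 1.044944 = 5.22472, which rounds to 5.2247.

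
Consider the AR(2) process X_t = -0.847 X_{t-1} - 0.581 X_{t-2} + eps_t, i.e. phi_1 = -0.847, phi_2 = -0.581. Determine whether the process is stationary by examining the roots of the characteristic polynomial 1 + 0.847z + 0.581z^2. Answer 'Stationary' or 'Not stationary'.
\text{Stationary}

The AR(p) characteristic polynomial is P(z) = 1 + 0.847z + 0.581z^2.
Stationarity requires all roots to lie outside the unit circle, i.e. |z| > 1 for every root.
Set 1 + (0.847) z + (0.581) z^2 = 0, i.e. a z^2 + b z + c = 0 with a = 0.581, b = 0.847, c = 1.
Discriminant D = b^2 - 4ac = (0.847)^2 - 4*(0.581)*1 = 0.717409 - (2.324) = -1.606591.
D < 0, so the roots are the complex-conjugate pair z = (-b +/- i sqrt(-D)) / (2a) = -0.7289 +/- 1.0908i.
For a conjugate pair |z|^2 = z * conj(z) = (product of roots) = c/a = 1/(0.581) = 1.72117, so |z| = sqrt(1.72117) = 1.3119 for both roots.
Moduli of all roots: 1.3119, 1.3119.
All moduli strictly greater than 1? Yes.
Verdict: Stationary.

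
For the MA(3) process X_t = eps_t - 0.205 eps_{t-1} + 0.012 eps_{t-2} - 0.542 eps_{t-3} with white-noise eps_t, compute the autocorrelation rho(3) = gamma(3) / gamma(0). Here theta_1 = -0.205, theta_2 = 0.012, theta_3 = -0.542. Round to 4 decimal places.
\rho(3) = -0.4057

For an MA(q) process with theta_0 = 1, the autocovariance is
  gamma(k) = sigma^2 * sum_{i=0..q-k} theta_i * theta_{i+k},
and rho(k) = gamma(k) / gamma(0). Sigma^2 cancels.
  numerator   = (1)*(-0.542) = -0.542.
  denominator = (1)^2 + (-0.205)^2 + (0.012)^2 + (-0.542)^2 = 1.335933.
  rho(3) = -0.542 / 1.335933 = -0.4057.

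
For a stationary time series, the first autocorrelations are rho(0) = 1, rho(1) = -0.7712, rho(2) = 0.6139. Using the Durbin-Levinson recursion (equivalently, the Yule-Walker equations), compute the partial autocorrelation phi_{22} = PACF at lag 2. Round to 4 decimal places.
\phi_{22} = 0.0473

The PACF at lag k is phi_{kk}, the last component of the solution
to the Yule-Walker system G_k phi = r_k where
  (G_k)_{ij} = rho(|i - j|), (r_k)_i = rho(i), i,j = 1..k.
Equivalently, Durbin-Levinson gives phi_{kk} iteratively:
  phi_{11} = rho(1)
  phi_{kk} = [rho(k) - sum_{j=1..k-1} phi_{k-1,j} rho(k-j)]
            / [1 - sum_{j=1..k-1} phi_{k-1,j} rho(j)],
  phi_{k,j} = phi_{k-1,j} - phi_{kk} phi_{k-1,k-j},  j = 1..k-1.
Step k = 1:
  phi_11 = rho(1) = -0.7712.
Step k = 2:
  phi_22 = [rho(2) - phi_11 rho(1)] / [1 - phi_11 rho(1)] = [0.6139 - (-0.7712)(-0.7712)] / [1 - (-0.7712)(-0.7712)]
         = 0.01915056 / 0.40525056 = 0.0473.
Therefore phi_{22} = 0.0473.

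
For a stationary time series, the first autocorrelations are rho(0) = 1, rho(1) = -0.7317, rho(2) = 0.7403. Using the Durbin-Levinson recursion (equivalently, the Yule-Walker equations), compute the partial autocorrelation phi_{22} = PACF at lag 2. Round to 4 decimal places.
\phi_{22} = 0.4410

The PACF at lag k is phi_{kk}, the last component of the solution
to the Yule-Walker system G_k phi = r_k where
  (G_k)_{ij} = rho(|i - j|), (r_k)_i = rho(i), i,j = 1..k.
Equivalently, Durbin-Levinson gives phi_{kk} iteratively:
  phi_{11} = rho(1)
  phi_{kk} = [rho(k) - sum_{j=1..k-1} phi_{k-1,j} rho(k-j)]
            / [1 - sum_{j=1..k-1} phi_{k-1,j} rho(j)],
  phi_{k,j} = phi_{k-1,j} - phi_{kk} phi_{k-1,k-j},  j = 1..k-1.
Step k = 1:
  phi_11 = rho(1) = -0.7317.
Step k = 2:
  phi_22 = [rho(2) - phi_11 rho(1)] / [1 - phi_11 rho(1)] = [0.7403 - (-0.7317)(-0.7317)] / [1 - (-0.7317)(-0.7317)]
         = 0.20491511 / 0.46461511 = 0.441.
Therefore phi_{22} = 0.4410.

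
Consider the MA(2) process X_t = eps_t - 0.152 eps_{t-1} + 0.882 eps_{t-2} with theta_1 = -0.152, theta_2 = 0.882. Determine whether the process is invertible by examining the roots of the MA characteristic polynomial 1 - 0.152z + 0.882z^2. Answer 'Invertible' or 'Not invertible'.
\text{Invertible}

The MA(q) characteristic polynomial is P(z) = 1 - 0.152z + 0.882z^2.
Invertibility requires all roots to lie outside the unit circle, i.e. |z| > 1 for every root.
Set 1 + (-0.152) z + (0.882) z^2 = 0, i.e. a z^2 + b z + c = 0 with a = 0.882, b = -0.152, c = 1.
Discriminant D = b^2 - 4ac = (-0.152)^2 - 4*(0.882)*1 = 0.023104 - (3.528) = -3.504896.
D < 0, so the roots are the complex-conjugate pair z = (-b +/- i sqrt(-D)) / (2a) = 0.0862 +/- 1.0613i.
For a conjugate pair |z|^2 = z * conj(z) = (product of roots) = c/a = 1/(0.882) = 1.133787, so |z| = sqrt(1.133787) = 1.0648 for both roots.
Moduli of all roots: 1.0648, 1.0648.
All moduli strictly greater than 1? Yes.
Verdict: Invertible.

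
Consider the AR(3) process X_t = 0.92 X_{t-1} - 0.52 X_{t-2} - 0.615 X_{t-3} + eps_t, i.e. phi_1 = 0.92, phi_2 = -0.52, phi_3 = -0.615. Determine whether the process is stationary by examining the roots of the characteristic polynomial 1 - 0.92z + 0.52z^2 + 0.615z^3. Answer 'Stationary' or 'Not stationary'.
\text{Not stationary}

The AR(p) characteristic polynomial is P(z) = 1 - 0.92z + 0.52z^2 + 0.615z^3.
Stationarity requires all roots to lie outside the unit circle, i.e. |z| > 1 for every root.
Degree 3: look for a simple real root z0 first, then factor out (1 - z/z0) and solve the remaining quadratic.
Testing z0 = -2: P(-2) = 1 + (-0.92)(-2) + (0.52)(-2)^2 + (0.615)(-2)^3
  = 1 + (1.84) + (2.08) + (-4.92) = 0.  So z_0 = -2 is a root, |z_0| = 2.
Divide out the factor (1 + 0.5 z) = (1 - z/z0) (since 1/z0 = -0.5):
  P(z) = (1 + 0.5 z)(1 + (-1.42) z + (1.23) z^2)
  [check: z-coef -1.42 - (-0.5) = -0.92; z^2-coef 1.23 - (-0.5)(-1.42) = 0.52; z^3-coef -(-0.5)(1.23) = 0.615.]
Remaining roots from the quadratic factor 1 + (-1.42) z + (1.23) z^2:
  Set 1 + (-1.42) z + (1.23) z^2 = 0, i.e. a z^2 + b z + c = 0 with a = 1.23, b = -1.42, c = 1.
  Discriminant D = b^2 - 4ac = (-1.42)^2 - 4*(1.23)*1 = 2.0164 - (4.92) = -2.9036.
  D < 0, so the roots are the complex-conjugate pair z = (-b +/- i sqrt(-D)) / (2a) = 0.5772 +/- 0.6927i.
  For a conjugate pair |z|^2 = z * conj(z) = (product of roots) = c/a = 1/(1.23) = 0.813008, so |z| = sqrt(0.813008) = 0.9017 for both roots.
Moduli of all roots: 2.0000, 0.9017, 0.9017.
All moduli strictly greater than 1? No.
Verdict: Not stationary.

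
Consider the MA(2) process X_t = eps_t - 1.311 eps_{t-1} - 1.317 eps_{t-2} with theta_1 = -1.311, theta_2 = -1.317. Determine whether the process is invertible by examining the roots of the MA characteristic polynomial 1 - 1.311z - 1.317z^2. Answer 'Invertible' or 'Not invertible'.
\text{Not invertible}

The MA(q) characteristic polynomial is P(z) = 1 - 1.311z - 1.317z^2.
Invertibility requires all roots to lie outside the unit circle, i.e. |z| > 1 for every root.
Set 1 + (-1.311) z + (-1.317) z^2 = 0, i.e. a z^2 + b z + c = 0 with a = -1.317, b = -1.311, c = 1.
Discriminant D = b^2 - 4ac = (-1.311)^2 - 4*(-1.317)*1 = 1.718721 - (-5.268) = 6.986721.
D >= 0, so the roots are real: z = (-b +/- sqrt(D)) / (2a) = (1.311 +/- 2.643241) / (-2.634).
  z_1 = (1.311 + 2.643241) / (-2.634) = -1.5012,   |z_1| = 1.5012.
  z_2 = (1.311 - 2.643241) / (-2.634) = 0.5058,   |z_2| = 0.5058.
Moduli of all roots: 1.5012, 0.5058.
All moduli strictly greater than 1? No.
Verdict: Not invertible.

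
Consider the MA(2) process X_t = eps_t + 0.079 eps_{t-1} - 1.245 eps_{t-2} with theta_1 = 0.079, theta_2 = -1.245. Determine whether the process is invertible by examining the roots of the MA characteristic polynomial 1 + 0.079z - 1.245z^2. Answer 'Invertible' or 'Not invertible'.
\text{Not invertible}

The MA(q) characteristic polynomial is P(z) = 1 + 0.079z - 1.245z^2.
Invertibility requires all roots to lie outside the unit circle, i.e. |z| > 1 for every root.
Set 1 + (0.079) z + (-1.245) z^2 = 0, i.e. a z^2 + b z + c = 0 with a = -1.245, b = 0.079, c = 1.
Discriminant D = b^2 - 4ac = (0.079)^2 - 4*(-1.245)*1 = 0.006241 - (-4.98) = 4.986241.
D >= 0, so the roots are real: z = (-b +/- sqrt(D)) / (2a) = (-0.079 +/- 2.232989) / (-2.49).
  z_1 = (-0.079 + 2.232989) / (-2.49) = -0.8651,   |z_1| = 0.8651.
  z_2 = (-0.079 - 2.232989) / (-2.49) = 0.9285,   |z_2| = 0.9285.
Moduli of all roots: 0.8651, 0.9285.
All moduli strictly greater than 1? No.
Verdict: Not invertible.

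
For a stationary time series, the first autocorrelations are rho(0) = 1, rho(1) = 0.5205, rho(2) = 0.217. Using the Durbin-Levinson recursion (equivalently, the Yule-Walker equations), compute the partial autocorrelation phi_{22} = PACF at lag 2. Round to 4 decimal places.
\phi_{22} = -0.0740

The PACF at lag k is phi_{kk}, the last component of the solution
to the Yule-Walker system G_k phi = r_k where
  (G_k)_{ij} = rho(|i - j|), (r_k)_i = rho(i), i,j = 1..k.
Equivalently, Durbin-Levinson gives phi_{kk} iteratively:
  phi_{11} = rho(1)
  phi_{kk} = [rho(k) - sum_{j=1..k-1} phi_{k-1,j} rho(k-j)]
            / [1 - sum_{j=1..k-1} phi_{k-1,j} rho(j)],
  phi_{k,j} = phi_{k-1,j} - phi_{kk} phi_{k-1,k-j},  j = 1..k-1.
Step k = 1:
  phi_11 = rho(1) = 0.5205.
Step k = 2:
  phi_22 = [rho(2) - phi_11 rho(1)] / [1 - phi_11 rho(1)] = [0.217 - (0.5205)(0.5205)] / [1 - (0.5205)(0.5205)]
         = -0.05392025 / 0.72907975 = -0.074.
Therefore phi_{22} = -0.0740.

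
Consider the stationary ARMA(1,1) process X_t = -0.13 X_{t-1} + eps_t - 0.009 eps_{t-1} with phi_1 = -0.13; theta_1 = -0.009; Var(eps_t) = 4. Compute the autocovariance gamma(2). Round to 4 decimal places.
\gamma(2) = 0.0736

Multiply the model equation by X_{t-k} and take expectations. With theta_0 = psi_0 = 1 and psi_j the MA(infinity) weights, this gives
  gamma(k) - sum_i phi_i gamma(k-i) = c_k,
  c_k = sigma^2 * sum_{j=k..q} theta_j psi_{j-k}   (c_k = 0 for k > q),
using gamma(-m) = gamma(m).
psi-weights needed (psi_j = theta_j + sum_i phi_i psi_{j-i}):
  psi_1 = theta_1 + phi_1 = -0.009 + (-0.13) = -0.139
Right-hand sides:
  c_0 = sigma^2 (1 + theta_1 psi_1) = 4 * (1 + (-0.009)(-0.139)) = 4 * 1.001251 = 4.005004
  c_1 = sigma^2 theta_1 = 4 * (-0.009) = -0.036
  c_2 = 0
Equations for k = 0 and k = 1 (AR order 1):
  gamma(0) = phi_1 gamma(1) + c_0
  gamma(1) = phi_1 gamma(0) + c_1
Substituting the second into the first: gamma(0) (1 - phi_1^2) = c_0 + phi_1 c_1, so
  gamma(0) = (c_0 + phi_1 c_1) / (1 - phi_1^2) = (4.005004 + (-0.13)(-0.036)) / (1 - (-0.13)^2) = 4.009684 / 0.9831 = 4.078613.
  gamma(1) = phi_1 gamma(0) + c_1 = (-0.13)(4.078613) + (-0.036) = -0.56622.
For k = 2 (> q): gamma(2) = phi_1 gamma(1) = (-0.13)(-0.56622) = 0.073609.
Therefore gamma(2) = 0.0736 (to 4 decimal places).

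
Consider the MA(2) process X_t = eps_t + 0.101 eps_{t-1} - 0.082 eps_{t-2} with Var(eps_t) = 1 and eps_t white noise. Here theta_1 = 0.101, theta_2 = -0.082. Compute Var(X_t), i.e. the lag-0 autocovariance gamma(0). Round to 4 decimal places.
\gamma(0) = 1.0169

For an MA(q) process X_t = eps_t + sum_i theta_i eps_{t-i} with
Var(eps_t) = sigma^2, the variance is
  gamma(0) = sigma^2 * (1 + sum_i theta_i^2).
  sum_i theta_i^2 = (0.101)^2 + (-0.082)^2 = 0.010201 + 0.006724 = 0.016925.
  gamma(0) = 1 * (1 + 0.016925) = 1 * 1.016925 = 1.016925, which rounds to 1.0169.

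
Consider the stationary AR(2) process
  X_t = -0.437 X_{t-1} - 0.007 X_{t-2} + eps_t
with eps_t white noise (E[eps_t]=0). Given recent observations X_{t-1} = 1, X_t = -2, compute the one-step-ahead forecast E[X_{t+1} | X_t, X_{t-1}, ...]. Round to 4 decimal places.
E[X_{t+1} \mid \mathcal F_t] = 0.8670

For an AR(p) model X_t = c + sum_i phi_i X_{t-i} + eps_t, the
one-step-ahead conditional mean is
  E[X_{t+1} | X_t, ...] = c + sum_i phi_i X_{t+1-i}.
Substitute known values:
  E[X_{t+1} | ...] = (-0.437) * (-2) + (-0.007) * (1)
                   = 0.8670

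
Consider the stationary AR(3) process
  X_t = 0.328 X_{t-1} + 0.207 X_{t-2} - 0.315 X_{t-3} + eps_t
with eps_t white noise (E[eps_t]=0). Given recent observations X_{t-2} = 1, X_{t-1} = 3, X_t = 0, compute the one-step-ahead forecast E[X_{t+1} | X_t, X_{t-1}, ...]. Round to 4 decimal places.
E[X_{t+1} \mid \mathcal F_t] = 0.3060

For an AR(p) model X_t = c + sum_i phi_i X_{t-i} + eps_t, the
one-step-ahead conditional mean is
  E[X_{t+1} | X_t, ...] = c + sum_i phi_i X_{t+1-i}.
Substitute known values:
  E[X_{t+1} | ...] = (0.328) * (0) + (0.207) * (3) + (-0.315) * (1)
                   = 0.3060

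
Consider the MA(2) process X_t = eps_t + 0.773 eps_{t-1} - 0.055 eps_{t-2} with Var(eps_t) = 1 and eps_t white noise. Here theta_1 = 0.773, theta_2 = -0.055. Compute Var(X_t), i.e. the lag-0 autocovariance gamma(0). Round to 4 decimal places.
\gamma(0) = 1.6006

For an MA(q) process X_t = eps_t + sum_i theta_i eps_{t-i} with
Var(eps_t) = sigma^2, the variance is
  gamma(0) = sigma^2 * (1 + sum_i theta_i^2).
  sum_i theta_i^2 = (0.773)^2 + (-0.055)^2 = 0.597529 + 0.003025 = 0.600554.
  gamma(0) = 1 * (1 + 0.600554) = 1 * 1.600554 = 1.600554, which rounds to 1.6006.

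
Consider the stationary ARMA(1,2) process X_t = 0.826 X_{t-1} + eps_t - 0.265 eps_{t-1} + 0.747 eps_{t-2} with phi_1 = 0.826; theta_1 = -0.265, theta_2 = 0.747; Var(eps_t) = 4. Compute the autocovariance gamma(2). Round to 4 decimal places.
\gamma(2) = 19.6690

Multiply the model equation by X_{t-k} and take expectations. With theta_0 = psi_0 = 1 and psi_j the MA(infinity) weights, this gives
  gamma(k) - sum_i phi_i gamma(k-i) = c_k,
  c_k = sigma^2 * sum_{j=k..q} theta_j psi_{j-k}   (c_k = 0 for k > q),
using gamma(-m) = gamma(m).
psi-weights needed (psi_j = theta_j + sum_i phi_i psi_{j-i}):
  psi_1 = theta_1 + phi_1 = -0.265 + (0.826) = 0.561
  psi_2 = theta_2 + phi_1 psi_1 = 0.747 + (0.826)(0.561) = 1.210386
Right-hand sides:
  c_0 = sigma^2 (1 + theta_1 psi_1 + theta_2 psi_2) = 4 * (1 + (-0.265)(0.561) + (0.747)(1.210386)) = 4 * 1.755493 = 7.021973
  c_1 = sigma^2 (theta_1 + theta_2 psi_1) = 4 * (-0.265 + (0.747)(0.561)) = 0.616268
  c_2 = sigma^2 theta_2 = 4 * (0.747) = 2.988
Equations for k = 0 and k = 1 (AR order 1):
  gamma(0) = phi_1 gamma(1) + c_0
  gamma(1) = phi_1 gamma(0) + c_1
Substituting the second into the first: gamma(0) (1 - phi_1^2) = c_0 + phi_1 c_1, so
  gamma(0) = (c_0 + phi_1 c_1) / (1 - phi_1^2) = (7.021973 + (0.826)(0.616268)) / (1 - (0.826)^2) = 7.531011 / 0.317724 = 23.702996.
  gamma(1) = phi_1 gamma(0) + c_1 = (0.826)(23.702996) + (0.616268) = 20.194943.
For k = 2: gamma(2) = phi_1 gamma(1) + c_2
  = (0.826)(20.194943) + (2.988) = 19.669023.
Therefore gamma(2) = 19.6690 (to 4 decimal places).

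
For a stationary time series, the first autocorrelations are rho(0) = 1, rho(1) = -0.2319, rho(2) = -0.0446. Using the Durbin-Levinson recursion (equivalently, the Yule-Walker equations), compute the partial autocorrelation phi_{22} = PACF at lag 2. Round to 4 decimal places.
\phi_{22} = -0.1040

The PACF at lag k is phi_{kk}, the last component of the solution
to the Yule-Walker system G_k phi = r_k where
  (G_k)_{ij} = rho(|i - j|), (r_k)_i = rho(i), i,j = 1..k.
Equivalently, Durbin-Levinson gives phi_{kk} iteratively:
  phi_{11} = rho(1)
  phi_{kk} = [rho(k) - sum_{j=1..k-1} phi_{k-1,j} rho(k-j)]
            / [1 - sum_{j=1..k-1} phi_{k-1,j} rho(j)],
  phi_{k,j} = phi_{k-1,j} - phi_{kk} phi_{k-1,k-j},  j = 1..k-1.
Step k = 1:
  phi_11 = rho(1) = -0.2319.
Step k = 2:
  phi_22 = [rho(2) - phi_11 rho(1)] / [1 - phi_11 rho(1)] = [-0.0446 - (-0.2319)(-0.2319)] / [1 - (-0.2319)(-0.2319)]
         = -0.09837761 / 0.94622239 = -0.104.
Therefore phi_{22} = -0.1040.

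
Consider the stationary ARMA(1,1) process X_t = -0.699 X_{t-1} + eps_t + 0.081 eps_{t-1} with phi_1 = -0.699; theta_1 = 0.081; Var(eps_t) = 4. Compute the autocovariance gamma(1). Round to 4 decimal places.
\gamma(1) = -4.5601

Multiply the model equation by X_{t-k} and take expectations. With theta_0 = psi_0 = 1 and psi_j the MA(infinity) weights, this gives
  gamma(k) - sum_i phi_i gamma(k-i) = c_k,
  c_k = sigma^2 * sum_{j=k..q} theta_j psi_{j-k}   (c_k = 0 for k > q),
using gamma(-m) = gamma(m).
psi-weights needed (psi_j = theta_j + sum_i phi_i psi_{j-i}):
  psi_1 = theta_1 + phi_1 = 0.081 + (-0.699) = -0.618
Right-hand sides:
  c_0 = sigma^2 (1 + theta_1 psi_1) = 4 * (1 + (0.081)(-0.618)) = 4 * 0.949942 = 3.799768
  c_1 = sigma^2 theta_1 = 4 * (0.081) = 0.324
  c_2 = 0
Equations for k = 0 and k = 1 (AR order 1):
  gamma(0) = phi_1 gamma(1) + c_0
  gamma(1) = phi_1 gamma(0) + c_1
Substituting the second into the first: gamma(0) (1 - phi_1^2) = c_0 + phi_1 c_1, so
  gamma(0) = (c_0 + phi_1 c_1) / (1 - phi_1^2) = (3.799768 + (-0.699)(0.324)) / (1 - (-0.699)^2) = 3.573292 / 0.511399 = 6.987288.
  gamma(1) = phi_1 gamma(0) + c_1 = (-0.699)(6.987288) + (0.324) = -4.560114.
Therefore gamma(1) = -4.5601 (to 4 decimal places).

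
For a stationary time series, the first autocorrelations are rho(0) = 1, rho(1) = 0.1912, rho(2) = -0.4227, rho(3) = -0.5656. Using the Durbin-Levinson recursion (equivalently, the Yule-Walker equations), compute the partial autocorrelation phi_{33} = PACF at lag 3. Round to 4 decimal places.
\phi_{33} = -0.4770

The PACF at lag k is phi_{kk}, the last component of the solution
to the Yule-Walker system G_k phi = r_k where
  (G_k)_{ij} = rho(|i - j|), (r_k)_i = rho(i), i,j = 1..k.
Equivalently, Durbin-Levinson gives phi_{kk} iteratively:
  phi_{11} = rho(1)
  phi_{kk} = [rho(k) - sum_{j=1..k-1} phi_{k-1,j} rho(k-j)]
            / [1 - sum_{j=1..k-1} phi_{k-1,j} rho(j)],
  phi_{k,j} = phi_{k-1,j} - phi_{kk} phi_{k-1,k-j},  j = 1..k-1.
Step k = 1:
  phi_11 = rho(1) = 0.1912.
Step k = 2:
  phi_22 = [rho(2) - phi_11 rho(1)] / [1 - phi_11 rho(1)] = [-0.4227 - (0.1912)(0.1912)] / [1 - (0.1912)(0.1912)]
         = -0.45925744 / 0.96344256 = -0.476684.
  Update: phi_21 = phi_11 - phi_22 phi_11 = 0.1912 - (-0.476684)(0.1912) = 0.282342.
Step k = 3:
  phi_33 = [rho(3) - phi_21 rho(2) - phi_22 rho(1)] / [1 - phi_21 rho(1) - phi_22 rho(2)]
    numerator   = -0.5656 - (0.282342)(-0.4227) - (-0.476684)(0.1912) = -0.35511212
    denominator = 1 - (0.282342)(0.1912) - (-0.476684)(-0.4227) = 0.74452199
  phi_33 = -0.35511212 / 0.74452199 = -0.477.
Therefore phi_{33} = -0.4770.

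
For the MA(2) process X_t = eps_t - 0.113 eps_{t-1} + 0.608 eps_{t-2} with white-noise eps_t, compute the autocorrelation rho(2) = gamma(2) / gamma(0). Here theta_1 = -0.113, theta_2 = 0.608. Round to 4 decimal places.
\rho(2) = 0.4398

For an MA(q) process with theta_0 = 1, the autocovariance is
  gamma(k) = sigma^2 * sum_{i=0..q-k} theta_i * theta_{i+k},
and rho(k) = gamma(k) / gamma(0). Sigma^2 cancels.
  numerator   = (1)*(0.608) = 0.608.
  denominator = (1)^2 + (-0.113)^2 + (0.608)^2 = 1.382433.
  rho(2) = 0.608 / 1.382433 = 0.4398.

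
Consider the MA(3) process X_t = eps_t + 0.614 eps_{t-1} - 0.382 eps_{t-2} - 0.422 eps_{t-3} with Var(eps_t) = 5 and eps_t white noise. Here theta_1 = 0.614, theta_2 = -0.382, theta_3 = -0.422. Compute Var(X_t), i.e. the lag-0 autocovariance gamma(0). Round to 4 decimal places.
\gamma(0) = 8.5050

For an MA(q) process X_t = eps_t + sum_i theta_i eps_{t-i} with
Var(eps_t) = sigma^2, the variance is
  gamma(0) = sigma^2 * (1 + sum_i theta_i^2).
  sum_i theta_i^2 = (0.614)^2 + (-0.382)^2 + (-0.422)^2 = 0.376996 + 0.145924 + 0.178084 = 0.701004.
  gamma(0) = 5 * (1 + 0.701004) = 5 * 1.701004 = 8.50502, which rounds to 8.5050.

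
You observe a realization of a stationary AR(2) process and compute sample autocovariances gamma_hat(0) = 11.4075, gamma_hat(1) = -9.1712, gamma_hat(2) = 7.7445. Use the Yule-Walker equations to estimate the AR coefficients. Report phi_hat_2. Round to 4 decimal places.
\hat\phi_{2} = 0.0920

The Yule-Walker equations for an AR(p) process read, in matrix form,
  Gamma_p phi = r_p,   with   (Gamma_p)_{ij} = gamma(|i - j|),
                       (r_p)_i = gamma(i),   i,j = 1..p.
Substitute the sample gammas (Toeplitz matrix and right-hand side of size 2):
  Gamma_p = [[11.4075, -9.1712], [-9.1712, 11.4075]]
  r_p     = [-9.1712, 7.7445]
Written out:
  11.4075 phi_1 - 9.1712 phi_2 = -9.1712
  -9.1712 phi_1 + 11.4075 phi_2 = 7.7445
Solve by Cramer's rule:
  det = gamma(0)^2 - gamma(1)^2 = (11.4075)^2 - (-9.1712)^2 = 130.13105625 - 84.11090944 = 46.02014681
  phi_hat_1 = [gamma(1) gamma(0) - gamma(1) gamma(2)] / det = [(-9.1712)(11.4075) - (-9.1712)(7.7445)] / 46.02014681 = -33.5941056 / 46.02014681 = -0.73
  phi_hat_2 = [gamma(0) gamma(2) - gamma(1)^2] / det = [(11.4075)(7.7445) - (-9.1712)^2] / 46.02014681 = 4.23447431 / 46.02014681 = 0.092
So phi_hat = [-0.7300, 0.0920].
Therefore phi_hat_2 = 0.0920.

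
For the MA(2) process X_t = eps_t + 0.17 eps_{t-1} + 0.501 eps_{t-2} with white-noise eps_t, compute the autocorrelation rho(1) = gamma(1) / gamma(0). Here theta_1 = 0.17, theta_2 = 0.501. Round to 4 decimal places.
\rho(1) = 0.1994

For an MA(q) process with theta_0 = 1, the autocovariance is
  gamma(k) = sigma^2 * sum_{i=0..q-k} theta_i * theta_{i+k},
and rho(k) = gamma(k) / gamma(0). Sigma^2 cancels.
  numerator   = (1)*(0.17) + (0.17)*(0.501) = 0.25517.
  denominator = (1)^2 + (0.17)^2 + (0.501)^2 = 1.279901.
  rho(1) = 0.25517 / 1.279901 = 0.1994.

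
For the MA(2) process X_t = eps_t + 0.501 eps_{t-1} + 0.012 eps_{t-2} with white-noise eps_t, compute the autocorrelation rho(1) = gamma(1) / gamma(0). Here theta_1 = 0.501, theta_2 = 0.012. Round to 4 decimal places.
\rho(1) = 0.4052

For an MA(q) process with theta_0 = 1, the autocovariance is
  gamma(k) = sigma^2 * sum_{i=0..q-k} theta_i * theta_{i+k},
and rho(k) = gamma(k) / gamma(0). Sigma^2 cancels.
  numerator   = (1)*(0.501) + (0.501)*(0.012) = 0.507012.
  denominator = (1)^2 + (0.501)^2 + (0.012)^2 = 1.251145.
  rho(1) = 0.507012 / 1.251145 = 0.4052.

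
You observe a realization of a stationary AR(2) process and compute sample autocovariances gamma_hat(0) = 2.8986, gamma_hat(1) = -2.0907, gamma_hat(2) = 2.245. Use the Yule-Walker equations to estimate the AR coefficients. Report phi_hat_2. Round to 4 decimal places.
\hat\phi_{2} = 0.5300

The Yule-Walker equations for an AR(p) process read, in matrix form,
  Gamma_p phi = r_p,   with   (Gamma_p)_{ij} = gamma(|i - j|),
                       (r_p)_i = gamma(i),   i,j = 1..p.
Substitute the sample gammas (Toeplitz matrix and right-hand side of size 2):
  Gamma_p = [[2.8986, -2.0907], [-2.0907, 2.8986]]
  r_p     = [-2.0907, 2.245]
Written out:
  2.8986 phi_1 - 2.0907 phi_2 = -2.0907
  -2.0907 phi_1 + 2.8986 phi_2 = 2.245
Solve by Cramer's rule:
  det = gamma(0)^2 - gamma(1)^2 = (2.8986)^2 - (-2.0907)^2 = 8.40188196 - 4.37102649 = 4.03085547
  phi_hat_1 = [gamma(1) gamma(0) - gamma(1) gamma(2)] / det = [(-2.0907)(2.8986) - (-2.0907)(2.245)] / 4.03085547 = -1.36648152 / 4.03085547 = -0.339
  phi_hat_2 = [gamma(0) gamma(2) - gamma(1)^2] / det = [(2.8986)(2.245) - (-2.0907)^2] / 4.03085547 = 2.13633051 / 4.03085547 = 0.53
So phi_hat = [-0.3390, 0.5300].
Therefore phi_hat_2 = 0.5300.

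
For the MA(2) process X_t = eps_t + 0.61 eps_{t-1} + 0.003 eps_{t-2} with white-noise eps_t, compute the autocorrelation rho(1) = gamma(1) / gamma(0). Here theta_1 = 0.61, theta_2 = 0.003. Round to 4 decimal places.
\rho(1) = 0.4459

For an MA(q) process with theta_0 = 1, the autocovariance is
  gamma(k) = sigma^2 * sum_{i=0..q-k} theta_i * theta_{i+k},
and rho(k) = gamma(k) / gamma(0). Sigma^2 cancels.
  numerator   = (1)*(0.61) + (0.61)*(0.003) = 0.61183.
  denominator = (1)^2 + (0.61)^2 + (0.003)^2 = 1.372109.
  rho(1) = 0.61183 / 1.372109 = 0.4459.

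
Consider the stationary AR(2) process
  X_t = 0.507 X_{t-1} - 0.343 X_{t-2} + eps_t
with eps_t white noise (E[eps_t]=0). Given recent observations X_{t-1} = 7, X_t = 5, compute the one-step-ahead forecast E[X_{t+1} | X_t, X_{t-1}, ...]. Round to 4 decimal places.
E[X_{t+1} \mid \mathcal F_t] = 0.1340

For an AR(p) model X_t = c + sum_i phi_i X_{t-i} + eps_t, the
one-step-ahead conditional mean is
  E[X_{t+1} | X_t, ...] = c + sum_i phi_i X_{t+1-i}.
Substitute known values:
  E[X_{t+1} | ...] = (0.507) * (5) + (-0.343) * (7)
                   = 0.1340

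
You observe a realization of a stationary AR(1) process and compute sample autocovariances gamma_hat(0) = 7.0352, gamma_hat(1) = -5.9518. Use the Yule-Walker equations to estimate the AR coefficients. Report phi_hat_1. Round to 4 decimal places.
\hat\phi_{1} = -0.8460

The Yule-Walker equations for an AR(p) process read, in matrix form,
  Gamma_p phi = r_p,   with   (Gamma_p)_{ij} = gamma(|i - j|),
                       (r_p)_i = gamma(i),   i,j = 1..p.
Substitute the sample gammas (Toeplitz matrix and right-hand side of size 1):
  Gamma_p = [[7.0352]]
  r_p     = [-5.9518]
With p = 1 this is the single equation gamma(0) phi_1 = gamma(1):
  phi_hat_1 = gamma(1) / gamma(0) = -5.9518 / 7.0352 = -0.8460.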